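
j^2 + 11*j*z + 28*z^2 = (j + 4*z)*(j + 7*z)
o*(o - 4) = o^2 - 4*o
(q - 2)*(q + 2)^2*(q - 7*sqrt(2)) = q^4 - 7*sqrt(2)*q^3 + 2*q^3 - 14*sqrt(2)*q^2 - 4*q^2 - 8*q + 28*sqrt(2)*q + 56*sqrt(2)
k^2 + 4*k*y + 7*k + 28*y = (k + 7)*(k + 4*y)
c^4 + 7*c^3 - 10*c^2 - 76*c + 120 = (c - 2)^2*(c + 5)*(c + 6)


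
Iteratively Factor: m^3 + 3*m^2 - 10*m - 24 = (m - 3)*(m^2 + 6*m + 8) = (m - 3)*(m + 4)*(m + 2)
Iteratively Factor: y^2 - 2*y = (y)*(y - 2)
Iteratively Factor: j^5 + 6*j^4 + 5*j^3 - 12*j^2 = (j)*(j^4 + 6*j^3 + 5*j^2 - 12*j) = j*(j + 4)*(j^3 + 2*j^2 - 3*j) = j*(j - 1)*(j + 4)*(j^2 + 3*j) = j*(j - 1)*(j + 3)*(j + 4)*(j)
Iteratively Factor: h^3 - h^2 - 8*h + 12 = (h + 3)*(h^2 - 4*h + 4) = (h - 2)*(h + 3)*(h - 2)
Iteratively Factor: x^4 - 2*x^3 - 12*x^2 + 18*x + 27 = (x + 3)*(x^3 - 5*x^2 + 3*x + 9) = (x - 3)*(x + 3)*(x^2 - 2*x - 3) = (x - 3)*(x + 1)*(x + 3)*(x - 3)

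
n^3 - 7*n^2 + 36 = (n - 6)*(n - 3)*(n + 2)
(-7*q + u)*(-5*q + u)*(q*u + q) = 35*q^3*u + 35*q^3 - 12*q^2*u^2 - 12*q^2*u + q*u^3 + q*u^2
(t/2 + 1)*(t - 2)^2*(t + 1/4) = t^4/2 - 7*t^3/8 - 9*t^2/4 + 7*t/2 + 1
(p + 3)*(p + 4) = p^2 + 7*p + 12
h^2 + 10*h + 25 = (h + 5)^2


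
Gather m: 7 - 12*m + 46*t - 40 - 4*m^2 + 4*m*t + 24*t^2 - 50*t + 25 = -4*m^2 + m*(4*t - 12) + 24*t^2 - 4*t - 8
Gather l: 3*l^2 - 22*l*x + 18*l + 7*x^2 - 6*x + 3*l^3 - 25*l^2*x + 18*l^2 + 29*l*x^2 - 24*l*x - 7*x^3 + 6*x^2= 3*l^3 + l^2*(21 - 25*x) + l*(29*x^2 - 46*x + 18) - 7*x^3 + 13*x^2 - 6*x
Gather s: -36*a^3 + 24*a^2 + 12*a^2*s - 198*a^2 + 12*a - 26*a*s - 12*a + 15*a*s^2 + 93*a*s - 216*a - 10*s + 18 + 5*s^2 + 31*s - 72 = -36*a^3 - 174*a^2 - 216*a + s^2*(15*a + 5) + s*(12*a^2 + 67*a + 21) - 54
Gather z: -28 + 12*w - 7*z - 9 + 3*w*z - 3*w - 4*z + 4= 9*w + z*(3*w - 11) - 33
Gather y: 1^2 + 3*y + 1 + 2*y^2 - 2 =2*y^2 + 3*y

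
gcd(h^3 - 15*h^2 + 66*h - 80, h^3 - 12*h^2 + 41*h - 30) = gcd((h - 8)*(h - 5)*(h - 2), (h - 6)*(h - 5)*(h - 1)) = h - 5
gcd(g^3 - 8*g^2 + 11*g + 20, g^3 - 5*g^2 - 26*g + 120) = g - 4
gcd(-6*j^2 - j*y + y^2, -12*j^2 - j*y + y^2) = 1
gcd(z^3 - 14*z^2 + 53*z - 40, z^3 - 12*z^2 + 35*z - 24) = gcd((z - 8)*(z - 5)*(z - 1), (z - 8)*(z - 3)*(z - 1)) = z^2 - 9*z + 8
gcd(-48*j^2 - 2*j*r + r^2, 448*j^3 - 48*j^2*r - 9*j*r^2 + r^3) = -8*j + r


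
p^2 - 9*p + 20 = (p - 5)*(p - 4)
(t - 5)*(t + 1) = t^2 - 4*t - 5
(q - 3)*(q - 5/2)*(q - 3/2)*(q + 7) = q^4 - 133*q^2/4 + 99*q - 315/4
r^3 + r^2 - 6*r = r*(r - 2)*(r + 3)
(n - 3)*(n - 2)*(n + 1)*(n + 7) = n^4 + 3*n^3 - 27*n^2 + 13*n + 42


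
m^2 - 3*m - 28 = (m - 7)*(m + 4)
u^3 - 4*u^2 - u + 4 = (u - 4)*(u - 1)*(u + 1)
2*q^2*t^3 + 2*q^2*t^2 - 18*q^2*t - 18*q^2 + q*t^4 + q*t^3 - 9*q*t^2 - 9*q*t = (2*q + t)*(t - 3)*(t + 3)*(q*t + q)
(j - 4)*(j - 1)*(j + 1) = j^3 - 4*j^2 - j + 4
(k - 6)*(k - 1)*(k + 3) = k^3 - 4*k^2 - 15*k + 18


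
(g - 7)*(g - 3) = g^2 - 10*g + 21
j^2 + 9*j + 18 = (j + 3)*(j + 6)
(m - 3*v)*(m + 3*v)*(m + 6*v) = m^3 + 6*m^2*v - 9*m*v^2 - 54*v^3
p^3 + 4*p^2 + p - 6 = (p - 1)*(p + 2)*(p + 3)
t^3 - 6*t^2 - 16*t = t*(t - 8)*(t + 2)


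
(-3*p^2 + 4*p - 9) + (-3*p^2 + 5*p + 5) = -6*p^2 + 9*p - 4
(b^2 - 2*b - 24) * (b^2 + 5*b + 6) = b^4 + 3*b^3 - 28*b^2 - 132*b - 144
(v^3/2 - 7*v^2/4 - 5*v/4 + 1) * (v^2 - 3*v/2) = v^5/2 - 5*v^4/2 + 11*v^3/8 + 23*v^2/8 - 3*v/2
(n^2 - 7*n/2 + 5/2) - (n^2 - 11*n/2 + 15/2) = 2*n - 5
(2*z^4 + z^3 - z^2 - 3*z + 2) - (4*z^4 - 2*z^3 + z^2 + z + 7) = -2*z^4 + 3*z^3 - 2*z^2 - 4*z - 5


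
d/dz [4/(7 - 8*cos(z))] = -32*sin(z)/(8*cos(z) - 7)^2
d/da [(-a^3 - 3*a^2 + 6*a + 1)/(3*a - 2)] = 3*(-2*a^3 - a^2 + 4*a - 5)/(9*a^2 - 12*a + 4)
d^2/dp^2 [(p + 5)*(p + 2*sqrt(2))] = 2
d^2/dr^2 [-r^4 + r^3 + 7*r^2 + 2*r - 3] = -12*r^2 + 6*r + 14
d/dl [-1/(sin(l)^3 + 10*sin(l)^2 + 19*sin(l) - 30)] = (3*sin(l)^2 + 20*sin(l) + 19)*cos(l)/(sin(l)^3 + 10*sin(l)^2 + 19*sin(l) - 30)^2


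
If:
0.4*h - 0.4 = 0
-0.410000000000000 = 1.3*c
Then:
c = -0.32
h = 1.00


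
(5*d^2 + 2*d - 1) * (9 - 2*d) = -10*d^3 + 41*d^2 + 20*d - 9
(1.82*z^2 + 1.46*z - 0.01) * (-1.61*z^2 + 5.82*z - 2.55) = -2.9302*z^4 + 8.2418*z^3 + 3.8723*z^2 - 3.7812*z + 0.0255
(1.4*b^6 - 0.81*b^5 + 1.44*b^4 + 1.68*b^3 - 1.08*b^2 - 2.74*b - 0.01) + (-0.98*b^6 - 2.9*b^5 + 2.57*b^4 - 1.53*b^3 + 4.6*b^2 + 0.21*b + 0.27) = 0.42*b^6 - 3.71*b^5 + 4.01*b^4 + 0.15*b^3 + 3.52*b^2 - 2.53*b + 0.26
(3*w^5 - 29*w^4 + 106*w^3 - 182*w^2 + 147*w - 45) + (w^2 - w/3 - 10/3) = 3*w^5 - 29*w^4 + 106*w^3 - 181*w^2 + 440*w/3 - 145/3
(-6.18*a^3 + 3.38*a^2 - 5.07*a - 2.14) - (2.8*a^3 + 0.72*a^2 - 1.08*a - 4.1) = -8.98*a^3 + 2.66*a^2 - 3.99*a + 1.96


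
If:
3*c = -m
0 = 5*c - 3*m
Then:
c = 0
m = 0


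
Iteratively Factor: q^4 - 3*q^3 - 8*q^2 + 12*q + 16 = (q + 1)*(q^3 - 4*q^2 - 4*q + 16) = (q + 1)*(q + 2)*(q^2 - 6*q + 8) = (q - 4)*(q + 1)*(q + 2)*(q - 2)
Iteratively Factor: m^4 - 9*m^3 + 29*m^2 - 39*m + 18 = (m - 3)*(m^3 - 6*m^2 + 11*m - 6) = (m - 3)*(m - 2)*(m^2 - 4*m + 3) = (m - 3)*(m - 2)*(m - 1)*(m - 3)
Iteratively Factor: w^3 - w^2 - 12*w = (w + 3)*(w^2 - 4*w) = (w - 4)*(w + 3)*(w)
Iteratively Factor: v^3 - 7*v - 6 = (v + 2)*(v^2 - 2*v - 3) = (v - 3)*(v + 2)*(v + 1)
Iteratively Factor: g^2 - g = (g - 1)*(g)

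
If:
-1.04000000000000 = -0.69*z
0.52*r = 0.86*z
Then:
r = 2.49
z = 1.51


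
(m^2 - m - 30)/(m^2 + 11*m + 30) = (m - 6)/(m + 6)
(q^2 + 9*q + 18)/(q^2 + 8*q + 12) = (q + 3)/(q + 2)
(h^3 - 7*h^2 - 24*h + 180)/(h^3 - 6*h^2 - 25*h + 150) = (h - 6)/(h - 5)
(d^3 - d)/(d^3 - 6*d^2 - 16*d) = (1 - d^2)/(-d^2 + 6*d + 16)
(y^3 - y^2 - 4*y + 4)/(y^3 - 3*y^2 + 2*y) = (y + 2)/y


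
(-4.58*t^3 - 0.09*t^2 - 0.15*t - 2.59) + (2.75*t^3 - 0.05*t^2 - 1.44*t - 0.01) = -1.83*t^3 - 0.14*t^2 - 1.59*t - 2.6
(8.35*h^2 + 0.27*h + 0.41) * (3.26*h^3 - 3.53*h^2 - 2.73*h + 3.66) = 27.221*h^5 - 28.5953*h^4 - 22.412*h^3 + 28.3766*h^2 - 0.1311*h + 1.5006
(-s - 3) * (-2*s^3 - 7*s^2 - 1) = 2*s^4 + 13*s^3 + 21*s^2 + s + 3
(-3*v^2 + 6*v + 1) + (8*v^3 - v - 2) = 8*v^3 - 3*v^2 + 5*v - 1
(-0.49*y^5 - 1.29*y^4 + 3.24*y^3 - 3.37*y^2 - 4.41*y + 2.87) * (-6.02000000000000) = 2.9498*y^5 + 7.7658*y^4 - 19.5048*y^3 + 20.2874*y^2 + 26.5482*y - 17.2774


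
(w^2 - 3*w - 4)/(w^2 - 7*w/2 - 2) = 2*(w + 1)/(2*w + 1)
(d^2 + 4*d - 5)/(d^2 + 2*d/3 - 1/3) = 3*(d^2 + 4*d - 5)/(3*d^2 + 2*d - 1)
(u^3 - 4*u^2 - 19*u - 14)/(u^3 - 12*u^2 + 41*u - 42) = (u^2 + 3*u + 2)/(u^2 - 5*u + 6)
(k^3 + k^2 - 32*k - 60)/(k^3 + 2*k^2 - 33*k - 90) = (k + 2)/(k + 3)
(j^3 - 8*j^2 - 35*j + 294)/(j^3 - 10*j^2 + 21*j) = (j^2 - j - 42)/(j*(j - 3))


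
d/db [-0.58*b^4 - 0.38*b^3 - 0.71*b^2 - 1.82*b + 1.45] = -2.32*b^3 - 1.14*b^2 - 1.42*b - 1.82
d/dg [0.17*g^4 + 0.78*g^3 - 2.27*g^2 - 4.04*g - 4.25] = 0.68*g^3 + 2.34*g^2 - 4.54*g - 4.04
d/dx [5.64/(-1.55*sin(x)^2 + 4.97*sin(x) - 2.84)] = (17.484*sin(x) - 28.0308)*cos(x)/(1.55*sin(x)^2 - 4.97*sin(x) + 2.84)^2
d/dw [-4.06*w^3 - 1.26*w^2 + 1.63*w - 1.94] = -12.18*w^2 - 2.52*w + 1.63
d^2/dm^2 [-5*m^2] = -10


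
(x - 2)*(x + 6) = x^2 + 4*x - 12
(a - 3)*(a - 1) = a^2 - 4*a + 3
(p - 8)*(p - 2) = p^2 - 10*p + 16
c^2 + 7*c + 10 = (c + 2)*(c + 5)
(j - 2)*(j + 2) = j^2 - 4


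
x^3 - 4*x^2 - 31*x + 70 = (x - 7)*(x - 2)*(x + 5)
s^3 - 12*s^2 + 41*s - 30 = (s - 6)*(s - 5)*(s - 1)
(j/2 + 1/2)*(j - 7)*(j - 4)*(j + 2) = j^4/2 - 4*j^3 - 3*j^2/2 + 31*j + 28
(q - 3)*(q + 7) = q^2 + 4*q - 21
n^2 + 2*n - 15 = (n - 3)*(n + 5)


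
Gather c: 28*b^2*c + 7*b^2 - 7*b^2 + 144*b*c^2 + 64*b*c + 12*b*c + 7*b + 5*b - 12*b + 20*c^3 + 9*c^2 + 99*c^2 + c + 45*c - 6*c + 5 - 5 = 20*c^3 + c^2*(144*b + 108) + c*(28*b^2 + 76*b + 40)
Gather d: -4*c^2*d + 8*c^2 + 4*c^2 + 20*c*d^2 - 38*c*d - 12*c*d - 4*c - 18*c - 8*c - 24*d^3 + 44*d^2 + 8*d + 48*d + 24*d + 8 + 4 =12*c^2 - 30*c - 24*d^3 + d^2*(20*c + 44) + d*(-4*c^2 - 50*c + 80) + 12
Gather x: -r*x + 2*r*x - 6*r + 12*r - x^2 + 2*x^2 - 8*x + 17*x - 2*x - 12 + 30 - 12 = 6*r + x^2 + x*(r + 7) + 6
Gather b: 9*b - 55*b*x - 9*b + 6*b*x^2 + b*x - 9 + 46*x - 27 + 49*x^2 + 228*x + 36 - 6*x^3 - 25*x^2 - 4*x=b*(6*x^2 - 54*x) - 6*x^3 + 24*x^2 + 270*x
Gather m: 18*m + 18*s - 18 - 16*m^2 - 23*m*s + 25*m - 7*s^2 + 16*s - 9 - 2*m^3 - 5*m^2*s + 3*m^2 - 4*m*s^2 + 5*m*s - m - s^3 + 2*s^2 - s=-2*m^3 + m^2*(-5*s - 13) + m*(-4*s^2 - 18*s + 42) - s^3 - 5*s^2 + 33*s - 27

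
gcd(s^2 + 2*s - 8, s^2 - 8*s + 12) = s - 2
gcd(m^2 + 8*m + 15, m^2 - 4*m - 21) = m + 3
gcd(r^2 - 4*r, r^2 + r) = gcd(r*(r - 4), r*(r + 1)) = r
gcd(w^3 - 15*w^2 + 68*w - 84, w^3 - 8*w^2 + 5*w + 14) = w^2 - 9*w + 14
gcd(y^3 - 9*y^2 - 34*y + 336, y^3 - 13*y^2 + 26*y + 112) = y^2 - 15*y + 56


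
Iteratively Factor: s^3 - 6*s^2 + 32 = (s - 4)*(s^2 - 2*s - 8) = (s - 4)^2*(s + 2)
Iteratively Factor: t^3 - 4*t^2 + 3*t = (t - 1)*(t^2 - 3*t) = t*(t - 1)*(t - 3)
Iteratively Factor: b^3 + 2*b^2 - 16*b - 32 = (b - 4)*(b^2 + 6*b + 8) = (b - 4)*(b + 2)*(b + 4)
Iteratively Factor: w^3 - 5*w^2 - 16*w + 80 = (w - 5)*(w^2 - 16) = (w - 5)*(w - 4)*(w + 4)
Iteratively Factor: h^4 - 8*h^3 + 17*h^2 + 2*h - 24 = (h + 1)*(h^3 - 9*h^2 + 26*h - 24) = (h - 2)*(h + 1)*(h^2 - 7*h + 12) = (h - 3)*(h - 2)*(h + 1)*(h - 4)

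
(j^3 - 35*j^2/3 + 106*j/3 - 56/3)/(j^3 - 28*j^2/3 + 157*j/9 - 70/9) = 3*(j - 4)/(3*j - 5)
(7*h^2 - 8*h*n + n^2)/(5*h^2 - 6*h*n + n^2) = (7*h - n)/(5*h - n)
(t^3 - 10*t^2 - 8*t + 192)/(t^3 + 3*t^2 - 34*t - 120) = (t - 8)/(t + 5)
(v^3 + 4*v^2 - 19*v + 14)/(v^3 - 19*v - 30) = (-v^3 - 4*v^2 + 19*v - 14)/(-v^3 + 19*v + 30)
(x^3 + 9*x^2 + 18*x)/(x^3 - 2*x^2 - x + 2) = x*(x^2 + 9*x + 18)/(x^3 - 2*x^2 - x + 2)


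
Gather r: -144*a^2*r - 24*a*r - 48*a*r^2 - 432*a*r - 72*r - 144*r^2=r^2*(-48*a - 144) + r*(-144*a^2 - 456*a - 72)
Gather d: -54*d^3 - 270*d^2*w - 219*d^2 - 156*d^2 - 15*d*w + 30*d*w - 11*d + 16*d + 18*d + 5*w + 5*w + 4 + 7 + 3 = -54*d^3 + d^2*(-270*w - 375) + d*(15*w + 23) + 10*w + 14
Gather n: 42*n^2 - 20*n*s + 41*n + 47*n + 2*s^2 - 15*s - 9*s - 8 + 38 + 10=42*n^2 + n*(88 - 20*s) + 2*s^2 - 24*s + 40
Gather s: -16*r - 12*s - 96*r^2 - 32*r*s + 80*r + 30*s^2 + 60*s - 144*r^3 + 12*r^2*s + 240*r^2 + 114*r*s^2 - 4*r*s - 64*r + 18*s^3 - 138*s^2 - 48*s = -144*r^3 + 144*r^2 + 18*s^3 + s^2*(114*r - 108) + s*(12*r^2 - 36*r)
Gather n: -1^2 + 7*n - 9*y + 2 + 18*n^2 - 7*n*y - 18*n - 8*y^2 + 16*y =18*n^2 + n*(-7*y - 11) - 8*y^2 + 7*y + 1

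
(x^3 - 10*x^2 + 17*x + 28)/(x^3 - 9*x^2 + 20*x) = (x^2 - 6*x - 7)/(x*(x - 5))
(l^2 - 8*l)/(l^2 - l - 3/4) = 4*l*(8 - l)/(-4*l^2 + 4*l + 3)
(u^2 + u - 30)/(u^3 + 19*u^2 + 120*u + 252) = (u - 5)/(u^2 + 13*u + 42)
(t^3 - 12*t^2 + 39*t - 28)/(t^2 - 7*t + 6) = (t^2 - 11*t + 28)/(t - 6)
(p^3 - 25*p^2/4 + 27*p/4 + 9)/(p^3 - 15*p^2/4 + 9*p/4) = (4*p^2 - 13*p - 12)/(p*(4*p - 3))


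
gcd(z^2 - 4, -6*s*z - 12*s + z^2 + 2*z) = z + 2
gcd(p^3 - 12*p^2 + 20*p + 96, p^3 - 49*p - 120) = p - 8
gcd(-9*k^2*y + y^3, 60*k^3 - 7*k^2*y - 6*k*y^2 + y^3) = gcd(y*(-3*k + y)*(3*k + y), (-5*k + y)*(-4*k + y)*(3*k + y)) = 3*k + y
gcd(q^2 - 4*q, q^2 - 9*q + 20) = q - 4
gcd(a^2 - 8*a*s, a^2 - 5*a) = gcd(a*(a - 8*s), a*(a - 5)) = a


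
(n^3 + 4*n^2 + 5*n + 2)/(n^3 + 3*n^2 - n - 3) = (n^2 + 3*n + 2)/(n^2 + 2*n - 3)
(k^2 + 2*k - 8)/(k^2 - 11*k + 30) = (k^2 + 2*k - 8)/(k^2 - 11*k + 30)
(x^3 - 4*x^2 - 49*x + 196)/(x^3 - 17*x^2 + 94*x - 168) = (x + 7)/(x - 6)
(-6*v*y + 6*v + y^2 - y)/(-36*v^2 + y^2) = (y - 1)/(6*v + y)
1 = 1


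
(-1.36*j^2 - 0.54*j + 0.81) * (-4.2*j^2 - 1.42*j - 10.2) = 5.712*j^4 + 4.1992*j^3 + 11.2368*j^2 + 4.3578*j - 8.262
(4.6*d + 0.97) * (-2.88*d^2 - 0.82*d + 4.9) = -13.248*d^3 - 6.5656*d^2 + 21.7446*d + 4.753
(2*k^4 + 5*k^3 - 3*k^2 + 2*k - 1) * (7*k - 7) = 14*k^5 + 21*k^4 - 56*k^3 + 35*k^2 - 21*k + 7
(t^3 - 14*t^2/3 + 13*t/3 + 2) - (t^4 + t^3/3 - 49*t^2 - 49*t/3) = -t^4 + 2*t^3/3 + 133*t^2/3 + 62*t/3 + 2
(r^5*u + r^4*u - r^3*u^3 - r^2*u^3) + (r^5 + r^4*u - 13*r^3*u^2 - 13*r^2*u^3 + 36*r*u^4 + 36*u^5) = r^5*u + r^5 + 2*r^4*u - r^3*u^3 - 13*r^3*u^2 - 14*r^2*u^3 + 36*r*u^4 + 36*u^5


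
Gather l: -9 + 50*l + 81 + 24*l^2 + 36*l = 24*l^2 + 86*l + 72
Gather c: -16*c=-16*c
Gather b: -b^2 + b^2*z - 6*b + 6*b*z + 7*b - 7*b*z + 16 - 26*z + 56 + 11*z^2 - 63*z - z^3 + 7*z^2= b^2*(z - 1) + b*(1 - z) - z^3 + 18*z^2 - 89*z + 72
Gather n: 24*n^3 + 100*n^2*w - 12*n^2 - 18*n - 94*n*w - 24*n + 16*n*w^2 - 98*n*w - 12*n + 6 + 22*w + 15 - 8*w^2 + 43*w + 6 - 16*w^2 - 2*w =24*n^3 + n^2*(100*w - 12) + n*(16*w^2 - 192*w - 54) - 24*w^2 + 63*w + 27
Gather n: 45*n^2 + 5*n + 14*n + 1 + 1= 45*n^2 + 19*n + 2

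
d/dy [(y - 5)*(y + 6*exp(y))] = y + (y - 5)*(6*exp(y) + 1) + 6*exp(y)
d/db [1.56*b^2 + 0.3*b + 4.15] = 3.12*b + 0.3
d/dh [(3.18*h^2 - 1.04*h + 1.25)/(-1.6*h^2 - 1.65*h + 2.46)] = (-6.911*h^2 + 19.6456*h - 0.4959)/(2.56*h^4 + 5.28*h^3 - 5.1495*h^2 - 8.118*h + 6.0516)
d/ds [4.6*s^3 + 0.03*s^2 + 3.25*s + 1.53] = 13.8*s^2 + 0.06*s + 3.25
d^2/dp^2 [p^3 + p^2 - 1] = 6*p + 2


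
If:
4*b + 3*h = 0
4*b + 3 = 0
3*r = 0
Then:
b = -3/4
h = 1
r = 0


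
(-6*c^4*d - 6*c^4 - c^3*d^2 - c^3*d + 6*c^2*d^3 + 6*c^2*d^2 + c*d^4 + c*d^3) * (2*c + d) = -12*c^5*d - 12*c^5 - 8*c^4*d^2 - 8*c^4*d + 11*c^3*d^3 + 11*c^3*d^2 + 8*c^2*d^4 + 8*c^2*d^3 + c*d^5 + c*d^4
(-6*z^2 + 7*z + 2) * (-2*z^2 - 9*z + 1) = 12*z^4 + 40*z^3 - 73*z^2 - 11*z + 2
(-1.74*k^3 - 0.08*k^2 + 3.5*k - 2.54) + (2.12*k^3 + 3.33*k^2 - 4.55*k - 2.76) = 0.38*k^3 + 3.25*k^2 - 1.05*k - 5.3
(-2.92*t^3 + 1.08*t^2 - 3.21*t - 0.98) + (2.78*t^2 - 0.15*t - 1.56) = -2.92*t^3 + 3.86*t^2 - 3.36*t - 2.54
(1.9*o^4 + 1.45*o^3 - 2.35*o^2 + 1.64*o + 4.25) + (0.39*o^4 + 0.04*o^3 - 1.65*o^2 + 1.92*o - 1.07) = 2.29*o^4 + 1.49*o^3 - 4.0*o^2 + 3.56*o + 3.18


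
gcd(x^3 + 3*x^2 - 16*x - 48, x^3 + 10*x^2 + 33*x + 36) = x^2 + 7*x + 12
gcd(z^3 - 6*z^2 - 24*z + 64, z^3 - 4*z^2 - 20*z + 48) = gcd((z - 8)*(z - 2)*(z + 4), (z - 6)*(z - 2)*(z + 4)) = z^2 + 2*z - 8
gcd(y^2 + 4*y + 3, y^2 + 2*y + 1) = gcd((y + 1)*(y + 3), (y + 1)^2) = y + 1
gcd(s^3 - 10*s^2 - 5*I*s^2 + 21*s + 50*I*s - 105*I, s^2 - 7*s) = s - 7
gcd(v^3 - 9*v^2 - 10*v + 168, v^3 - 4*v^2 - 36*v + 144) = v - 6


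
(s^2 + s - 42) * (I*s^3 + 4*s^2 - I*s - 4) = I*s^5 + 4*s^4 + I*s^4 + 4*s^3 - 43*I*s^3 - 172*s^2 - I*s^2 - 4*s + 42*I*s + 168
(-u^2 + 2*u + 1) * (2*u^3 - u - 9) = -2*u^5 + 4*u^4 + 3*u^3 + 7*u^2 - 19*u - 9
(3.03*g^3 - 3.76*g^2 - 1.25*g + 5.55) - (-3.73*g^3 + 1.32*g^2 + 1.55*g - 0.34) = 6.76*g^3 - 5.08*g^2 - 2.8*g + 5.89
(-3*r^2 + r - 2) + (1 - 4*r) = -3*r^2 - 3*r - 1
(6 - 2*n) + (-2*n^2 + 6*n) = -2*n^2 + 4*n + 6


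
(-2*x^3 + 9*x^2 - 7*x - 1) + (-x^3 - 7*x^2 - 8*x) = -3*x^3 + 2*x^2 - 15*x - 1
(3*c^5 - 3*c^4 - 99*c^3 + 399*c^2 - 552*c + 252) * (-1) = -3*c^5 + 3*c^4 + 99*c^3 - 399*c^2 + 552*c - 252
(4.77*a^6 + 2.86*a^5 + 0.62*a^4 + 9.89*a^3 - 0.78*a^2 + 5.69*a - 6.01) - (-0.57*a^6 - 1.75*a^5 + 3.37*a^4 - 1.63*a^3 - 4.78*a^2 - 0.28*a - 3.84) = 5.34*a^6 + 4.61*a^5 - 2.75*a^4 + 11.52*a^3 + 4.0*a^2 + 5.97*a - 2.17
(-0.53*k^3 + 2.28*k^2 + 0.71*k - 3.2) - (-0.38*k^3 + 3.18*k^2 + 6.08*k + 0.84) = -0.15*k^3 - 0.9*k^2 - 5.37*k - 4.04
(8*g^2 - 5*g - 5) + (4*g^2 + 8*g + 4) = 12*g^2 + 3*g - 1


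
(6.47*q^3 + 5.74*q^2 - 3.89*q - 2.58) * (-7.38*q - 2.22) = -47.7486*q^4 - 56.7246*q^3 + 15.9654*q^2 + 27.6762*q + 5.7276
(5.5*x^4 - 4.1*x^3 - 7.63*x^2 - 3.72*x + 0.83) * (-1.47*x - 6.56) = -8.085*x^5 - 30.053*x^4 + 38.1121*x^3 + 55.5212*x^2 + 23.1831*x - 5.4448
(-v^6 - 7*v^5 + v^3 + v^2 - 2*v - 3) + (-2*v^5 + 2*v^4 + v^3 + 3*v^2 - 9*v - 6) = -v^6 - 9*v^5 + 2*v^4 + 2*v^3 + 4*v^2 - 11*v - 9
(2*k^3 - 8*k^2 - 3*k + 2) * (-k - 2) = -2*k^4 + 4*k^3 + 19*k^2 + 4*k - 4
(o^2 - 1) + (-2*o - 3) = o^2 - 2*o - 4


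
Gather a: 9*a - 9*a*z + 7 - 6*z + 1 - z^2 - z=a*(9 - 9*z) - z^2 - 7*z + 8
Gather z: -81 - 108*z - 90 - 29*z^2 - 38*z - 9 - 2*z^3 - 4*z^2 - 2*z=-2*z^3 - 33*z^2 - 148*z - 180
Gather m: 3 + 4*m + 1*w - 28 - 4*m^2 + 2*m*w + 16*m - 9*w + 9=-4*m^2 + m*(2*w + 20) - 8*w - 16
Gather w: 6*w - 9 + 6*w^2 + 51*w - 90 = 6*w^2 + 57*w - 99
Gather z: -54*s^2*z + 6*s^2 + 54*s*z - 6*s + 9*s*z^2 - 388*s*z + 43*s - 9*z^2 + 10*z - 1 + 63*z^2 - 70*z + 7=6*s^2 + 37*s + z^2*(9*s + 54) + z*(-54*s^2 - 334*s - 60) + 6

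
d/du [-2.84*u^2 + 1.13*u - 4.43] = 1.13 - 5.68*u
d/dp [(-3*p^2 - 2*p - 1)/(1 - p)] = 3*(p^2 - 2*p - 1)/(p^2 - 2*p + 1)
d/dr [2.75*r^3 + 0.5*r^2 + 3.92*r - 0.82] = 8.25*r^2 + 1.0*r + 3.92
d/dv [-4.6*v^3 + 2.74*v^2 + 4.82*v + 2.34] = -13.8*v^2 + 5.48*v + 4.82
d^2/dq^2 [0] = 0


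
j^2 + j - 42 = (j - 6)*(j + 7)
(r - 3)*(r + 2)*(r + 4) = r^3 + 3*r^2 - 10*r - 24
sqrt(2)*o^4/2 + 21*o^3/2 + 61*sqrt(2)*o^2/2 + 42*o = o*(o + 7*sqrt(2)/2)*(o + 6*sqrt(2))*(sqrt(2)*o/2 + 1)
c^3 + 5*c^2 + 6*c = c*(c + 2)*(c + 3)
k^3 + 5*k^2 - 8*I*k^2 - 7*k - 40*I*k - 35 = (k + 5)*(k - 7*I)*(k - I)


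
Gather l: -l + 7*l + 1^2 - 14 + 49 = 6*l + 36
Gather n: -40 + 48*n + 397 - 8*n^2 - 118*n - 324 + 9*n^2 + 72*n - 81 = n^2 + 2*n - 48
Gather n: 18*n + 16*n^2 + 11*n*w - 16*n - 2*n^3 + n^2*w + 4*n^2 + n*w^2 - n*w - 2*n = -2*n^3 + n^2*(w + 20) + n*(w^2 + 10*w)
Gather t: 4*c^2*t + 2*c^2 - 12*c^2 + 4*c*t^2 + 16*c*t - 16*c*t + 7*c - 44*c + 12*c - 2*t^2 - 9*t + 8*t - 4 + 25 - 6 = -10*c^2 - 25*c + t^2*(4*c - 2) + t*(4*c^2 - 1) + 15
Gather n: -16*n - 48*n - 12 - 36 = -64*n - 48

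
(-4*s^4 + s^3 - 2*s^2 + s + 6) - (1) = -4*s^4 + s^3 - 2*s^2 + s + 5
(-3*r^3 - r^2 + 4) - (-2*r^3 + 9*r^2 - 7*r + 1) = -r^3 - 10*r^2 + 7*r + 3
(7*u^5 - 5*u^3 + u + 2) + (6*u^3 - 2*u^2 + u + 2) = 7*u^5 + u^3 - 2*u^2 + 2*u + 4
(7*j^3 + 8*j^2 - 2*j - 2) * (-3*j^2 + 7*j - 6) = -21*j^5 + 25*j^4 + 20*j^3 - 56*j^2 - 2*j + 12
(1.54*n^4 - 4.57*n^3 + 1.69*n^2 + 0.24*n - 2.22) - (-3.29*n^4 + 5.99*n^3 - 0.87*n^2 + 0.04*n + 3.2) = 4.83*n^4 - 10.56*n^3 + 2.56*n^2 + 0.2*n - 5.42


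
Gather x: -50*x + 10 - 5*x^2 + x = -5*x^2 - 49*x + 10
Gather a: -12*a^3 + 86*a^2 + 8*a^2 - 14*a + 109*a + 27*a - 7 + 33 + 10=-12*a^3 + 94*a^2 + 122*a + 36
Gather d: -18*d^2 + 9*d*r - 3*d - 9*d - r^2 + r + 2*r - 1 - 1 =-18*d^2 + d*(9*r - 12) - r^2 + 3*r - 2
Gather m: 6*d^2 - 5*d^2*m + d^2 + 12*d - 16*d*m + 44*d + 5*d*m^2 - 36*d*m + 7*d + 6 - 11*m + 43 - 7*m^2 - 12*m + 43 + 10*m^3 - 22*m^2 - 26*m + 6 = 7*d^2 + 63*d + 10*m^3 + m^2*(5*d - 29) + m*(-5*d^2 - 52*d - 49) + 98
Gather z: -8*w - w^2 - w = -w^2 - 9*w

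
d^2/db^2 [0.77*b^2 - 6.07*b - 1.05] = 1.54000000000000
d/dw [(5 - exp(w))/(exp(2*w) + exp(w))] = (exp(2*w) - 10*exp(w) - 5)*exp(-w)/(exp(2*w) + 2*exp(w) + 1)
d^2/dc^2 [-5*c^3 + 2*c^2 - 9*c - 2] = 4 - 30*c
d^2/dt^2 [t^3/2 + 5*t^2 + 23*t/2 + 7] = 3*t + 10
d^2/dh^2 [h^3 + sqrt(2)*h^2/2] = 6*h + sqrt(2)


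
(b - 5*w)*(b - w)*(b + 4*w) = b^3 - 2*b^2*w - 19*b*w^2 + 20*w^3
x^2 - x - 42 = (x - 7)*(x + 6)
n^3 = n^3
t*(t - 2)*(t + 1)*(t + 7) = t^4 + 6*t^3 - 9*t^2 - 14*t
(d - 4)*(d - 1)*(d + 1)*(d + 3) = d^4 - d^3 - 13*d^2 + d + 12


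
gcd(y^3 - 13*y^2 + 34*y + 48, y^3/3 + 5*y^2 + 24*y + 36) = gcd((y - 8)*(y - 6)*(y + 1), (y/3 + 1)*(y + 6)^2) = 1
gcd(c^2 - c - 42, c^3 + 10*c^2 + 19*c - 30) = c + 6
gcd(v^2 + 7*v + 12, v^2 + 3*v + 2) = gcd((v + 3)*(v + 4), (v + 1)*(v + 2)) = 1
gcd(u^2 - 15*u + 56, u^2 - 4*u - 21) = u - 7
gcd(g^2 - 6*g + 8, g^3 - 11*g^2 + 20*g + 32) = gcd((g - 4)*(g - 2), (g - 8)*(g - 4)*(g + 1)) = g - 4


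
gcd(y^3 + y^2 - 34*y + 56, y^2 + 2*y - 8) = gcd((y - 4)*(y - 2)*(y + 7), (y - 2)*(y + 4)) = y - 2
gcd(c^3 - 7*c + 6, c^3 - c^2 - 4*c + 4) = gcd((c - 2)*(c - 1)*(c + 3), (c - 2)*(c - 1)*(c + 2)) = c^2 - 3*c + 2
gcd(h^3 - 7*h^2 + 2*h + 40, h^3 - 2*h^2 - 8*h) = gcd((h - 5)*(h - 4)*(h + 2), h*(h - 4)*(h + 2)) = h^2 - 2*h - 8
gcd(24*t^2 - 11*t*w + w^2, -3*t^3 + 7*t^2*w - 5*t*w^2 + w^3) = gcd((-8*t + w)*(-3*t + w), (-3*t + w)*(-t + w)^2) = 3*t - w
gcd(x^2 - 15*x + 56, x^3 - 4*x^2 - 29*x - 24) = x - 8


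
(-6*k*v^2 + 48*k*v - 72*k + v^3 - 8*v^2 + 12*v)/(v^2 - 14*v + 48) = (-6*k*v + 12*k + v^2 - 2*v)/(v - 8)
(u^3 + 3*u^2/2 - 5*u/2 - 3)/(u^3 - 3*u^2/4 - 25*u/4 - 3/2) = 2*(2*u^2 - u - 3)/(4*u^2 - 11*u - 3)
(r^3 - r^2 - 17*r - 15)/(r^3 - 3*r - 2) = (r^2 - 2*r - 15)/(r^2 - r - 2)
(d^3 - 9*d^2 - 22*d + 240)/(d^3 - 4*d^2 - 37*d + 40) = (d - 6)/(d - 1)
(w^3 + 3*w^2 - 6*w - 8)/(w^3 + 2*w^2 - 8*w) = (w + 1)/w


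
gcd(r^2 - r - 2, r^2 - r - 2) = r^2 - r - 2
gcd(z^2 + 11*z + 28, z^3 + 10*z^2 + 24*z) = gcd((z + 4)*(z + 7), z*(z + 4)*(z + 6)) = z + 4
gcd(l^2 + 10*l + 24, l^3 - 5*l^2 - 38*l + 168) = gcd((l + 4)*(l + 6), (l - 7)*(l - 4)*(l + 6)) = l + 6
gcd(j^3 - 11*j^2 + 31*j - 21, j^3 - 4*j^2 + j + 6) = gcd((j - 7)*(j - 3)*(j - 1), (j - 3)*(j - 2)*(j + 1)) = j - 3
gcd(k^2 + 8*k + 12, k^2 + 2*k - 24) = k + 6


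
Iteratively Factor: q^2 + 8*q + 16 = (q + 4)*(q + 4)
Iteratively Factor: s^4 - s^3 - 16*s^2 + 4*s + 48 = (s - 2)*(s^3 + s^2 - 14*s - 24) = (s - 2)*(s + 2)*(s^2 - s - 12) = (s - 2)*(s + 2)*(s + 3)*(s - 4)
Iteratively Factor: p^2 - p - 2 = (p + 1)*(p - 2)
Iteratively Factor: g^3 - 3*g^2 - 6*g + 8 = (g - 1)*(g^2 - 2*g - 8) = (g - 4)*(g - 1)*(g + 2)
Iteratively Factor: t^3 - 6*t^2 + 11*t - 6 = (t - 2)*(t^2 - 4*t + 3) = (t - 3)*(t - 2)*(t - 1)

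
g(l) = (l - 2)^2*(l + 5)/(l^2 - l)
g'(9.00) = 1.15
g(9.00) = 9.53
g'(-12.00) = 1.10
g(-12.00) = -8.79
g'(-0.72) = 37.55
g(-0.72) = 25.57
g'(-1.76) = 6.67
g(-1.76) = 9.43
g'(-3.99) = 2.02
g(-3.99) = 1.82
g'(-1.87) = 5.99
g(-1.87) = 8.73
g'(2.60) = 1.61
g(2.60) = 0.66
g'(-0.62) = 50.74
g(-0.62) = 29.93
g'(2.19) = 0.93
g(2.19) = 0.10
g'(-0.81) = 29.65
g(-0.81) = 22.57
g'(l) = (1 - 2*l)*(l - 2)^2*(l + 5)/(l^2 - l)^2 + (l - 2)^2/(l^2 - l) + (l + 5)*(2*l - 4)/(l^2 - l)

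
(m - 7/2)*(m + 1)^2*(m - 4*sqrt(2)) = m^4 - 4*sqrt(2)*m^3 - 3*m^3/2 - 6*m^2 + 6*sqrt(2)*m^2 - 7*m/2 + 24*sqrt(2)*m + 14*sqrt(2)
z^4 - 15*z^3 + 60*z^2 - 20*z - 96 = (z - 8)*(z - 6)*(z - 2)*(z + 1)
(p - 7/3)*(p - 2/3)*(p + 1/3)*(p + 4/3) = p^4 - 4*p^3/3 - 3*p^2 + 34*p/27 + 56/81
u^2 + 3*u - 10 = (u - 2)*(u + 5)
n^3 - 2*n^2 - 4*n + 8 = (n - 2)^2*(n + 2)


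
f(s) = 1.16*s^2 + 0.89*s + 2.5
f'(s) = 2.32*s + 0.89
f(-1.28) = 3.26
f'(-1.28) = -2.08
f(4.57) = 30.79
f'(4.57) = 11.49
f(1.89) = 8.33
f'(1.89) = 5.27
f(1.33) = 5.74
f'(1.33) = 3.98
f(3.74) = 22.05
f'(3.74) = 9.57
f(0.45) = 3.14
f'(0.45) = 1.93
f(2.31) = 10.75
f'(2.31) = 6.25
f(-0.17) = 2.38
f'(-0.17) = 0.50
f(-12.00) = 158.86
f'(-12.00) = -26.95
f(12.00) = 180.22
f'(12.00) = 28.73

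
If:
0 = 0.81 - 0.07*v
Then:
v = 11.57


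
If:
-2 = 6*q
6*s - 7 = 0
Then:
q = -1/3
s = 7/6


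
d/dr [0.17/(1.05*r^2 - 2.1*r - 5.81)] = 0.357*(1 - r)/(-1.05*r^2 + 2.1*r + 5.81)^2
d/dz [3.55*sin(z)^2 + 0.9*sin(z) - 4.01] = (7.1*sin(z) + 0.9)*cos(z)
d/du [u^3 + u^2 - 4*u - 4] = 3*u^2 + 2*u - 4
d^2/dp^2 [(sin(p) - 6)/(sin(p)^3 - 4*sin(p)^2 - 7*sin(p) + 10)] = 2*(-2*sin(p)^6 + 31*sin(p)^5 - 120*sin(p)^4 + 61*sin(p)^3 + 138*sin(p)^2 + 508*sin(p) + 464)/((sin(p) - 5)^3*(sin(p) - 1)^2*(sin(p) + 2)^3)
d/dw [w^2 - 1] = 2*w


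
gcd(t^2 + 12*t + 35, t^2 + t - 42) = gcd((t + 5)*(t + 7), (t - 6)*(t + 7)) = t + 7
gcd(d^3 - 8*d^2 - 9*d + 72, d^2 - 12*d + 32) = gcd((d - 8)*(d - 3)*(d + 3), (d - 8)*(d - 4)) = d - 8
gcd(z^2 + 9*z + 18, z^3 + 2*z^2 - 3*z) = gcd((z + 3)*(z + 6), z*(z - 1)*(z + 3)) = z + 3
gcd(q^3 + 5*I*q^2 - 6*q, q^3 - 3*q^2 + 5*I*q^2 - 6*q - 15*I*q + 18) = q^2 + 5*I*q - 6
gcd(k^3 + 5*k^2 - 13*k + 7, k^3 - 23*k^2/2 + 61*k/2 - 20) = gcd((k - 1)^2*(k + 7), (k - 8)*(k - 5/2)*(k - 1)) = k - 1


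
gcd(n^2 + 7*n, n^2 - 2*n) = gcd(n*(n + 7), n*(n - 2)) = n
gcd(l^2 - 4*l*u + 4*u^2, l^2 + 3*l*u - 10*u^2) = -l + 2*u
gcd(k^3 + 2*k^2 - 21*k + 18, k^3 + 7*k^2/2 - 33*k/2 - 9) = k^2 + 3*k - 18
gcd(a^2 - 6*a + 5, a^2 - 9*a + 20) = a - 5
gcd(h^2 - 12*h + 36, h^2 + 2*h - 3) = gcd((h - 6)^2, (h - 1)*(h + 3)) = 1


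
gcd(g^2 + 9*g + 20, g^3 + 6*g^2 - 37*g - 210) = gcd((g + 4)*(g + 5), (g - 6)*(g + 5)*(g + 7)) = g + 5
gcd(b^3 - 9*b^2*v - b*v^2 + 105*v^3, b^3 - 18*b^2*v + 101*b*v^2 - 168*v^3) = -b + 7*v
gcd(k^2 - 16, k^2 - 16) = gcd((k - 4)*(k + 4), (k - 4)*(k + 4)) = k^2 - 16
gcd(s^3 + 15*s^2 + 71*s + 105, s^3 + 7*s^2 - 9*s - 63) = s^2 + 10*s + 21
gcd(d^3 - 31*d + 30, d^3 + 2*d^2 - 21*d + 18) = d^2 + 5*d - 6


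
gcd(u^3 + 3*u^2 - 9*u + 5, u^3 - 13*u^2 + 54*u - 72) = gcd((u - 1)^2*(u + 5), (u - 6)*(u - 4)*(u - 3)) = 1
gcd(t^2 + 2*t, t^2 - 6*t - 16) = t + 2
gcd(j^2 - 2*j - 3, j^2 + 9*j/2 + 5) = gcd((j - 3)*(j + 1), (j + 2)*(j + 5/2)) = 1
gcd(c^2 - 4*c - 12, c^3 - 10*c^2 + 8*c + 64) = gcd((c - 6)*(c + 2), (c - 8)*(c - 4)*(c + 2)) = c + 2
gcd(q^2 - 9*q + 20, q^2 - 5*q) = q - 5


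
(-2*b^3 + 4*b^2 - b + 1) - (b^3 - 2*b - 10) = -3*b^3 + 4*b^2 + b + 11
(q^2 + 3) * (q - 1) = q^3 - q^2 + 3*q - 3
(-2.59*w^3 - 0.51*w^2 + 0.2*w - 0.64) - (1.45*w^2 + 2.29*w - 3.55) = -2.59*w^3 - 1.96*w^2 - 2.09*w + 2.91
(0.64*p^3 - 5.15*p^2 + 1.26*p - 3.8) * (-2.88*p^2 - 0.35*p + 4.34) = -1.8432*p^5 + 14.608*p^4 + 0.9513*p^3 - 11.848*p^2 + 6.7984*p - 16.492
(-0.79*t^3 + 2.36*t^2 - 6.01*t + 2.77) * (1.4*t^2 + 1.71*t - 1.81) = -1.106*t^5 + 1.9531*t^4 - 2.9485*t^3 - 10.6707*t^2 + 15.6148*t - 5.0137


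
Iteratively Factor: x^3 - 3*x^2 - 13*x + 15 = (x + 3)*(x^2 - 6*x + 5) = (x - 1)*(x + 3)*(x - 5)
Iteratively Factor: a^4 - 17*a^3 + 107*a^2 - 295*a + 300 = (a - 5)*(a^3 - 12*a^2 + 47*a - 60) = (a - 5)*(a - 4)*(a^2 - 8*a + 15) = (a - 5)*(a - 4)*(a - 3)*(a - 5)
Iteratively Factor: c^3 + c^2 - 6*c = (c)*(c^2 + c - 6) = c*(c + 3)*(c - 2)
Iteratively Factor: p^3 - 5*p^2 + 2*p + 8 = (p + 1)*(p^2 - 6*p + 8) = (p - 4)*(p + 1)*(p - 2)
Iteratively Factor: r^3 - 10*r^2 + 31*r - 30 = (r - 3)*(r^2 - 7*r + 10) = (r - 5)*(r - 3)*(r - 2)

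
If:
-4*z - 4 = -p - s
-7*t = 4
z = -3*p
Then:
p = -z/3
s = 13*z/3 + 4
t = -4/7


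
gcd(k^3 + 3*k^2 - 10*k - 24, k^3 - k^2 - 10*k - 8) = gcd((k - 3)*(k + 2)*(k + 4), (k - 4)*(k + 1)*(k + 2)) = k + 2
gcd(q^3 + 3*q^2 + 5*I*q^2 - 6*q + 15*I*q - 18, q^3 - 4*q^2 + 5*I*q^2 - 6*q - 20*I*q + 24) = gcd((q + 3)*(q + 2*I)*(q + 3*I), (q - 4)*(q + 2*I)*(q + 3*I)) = q^2 + 5*I*q - 6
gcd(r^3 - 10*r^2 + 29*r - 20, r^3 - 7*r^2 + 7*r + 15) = r - 5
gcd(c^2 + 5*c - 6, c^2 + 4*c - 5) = c - 1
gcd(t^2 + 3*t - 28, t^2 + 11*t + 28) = t + 7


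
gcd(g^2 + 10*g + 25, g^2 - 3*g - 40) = g + 5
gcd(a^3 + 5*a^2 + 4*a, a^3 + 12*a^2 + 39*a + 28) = a^2 + 5*a + 4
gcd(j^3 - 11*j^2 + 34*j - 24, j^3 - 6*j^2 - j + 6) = j^2 - 7*j + 6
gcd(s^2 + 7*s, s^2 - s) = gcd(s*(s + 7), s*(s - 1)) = s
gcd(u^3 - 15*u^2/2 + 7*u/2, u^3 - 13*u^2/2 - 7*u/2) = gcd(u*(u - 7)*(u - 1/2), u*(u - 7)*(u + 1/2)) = u^2 - 7*u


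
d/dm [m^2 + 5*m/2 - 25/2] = 2*m + 5/2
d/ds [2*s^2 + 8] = 4*s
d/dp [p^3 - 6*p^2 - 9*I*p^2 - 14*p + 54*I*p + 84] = 3*p^2 - 12*p - 18*I*p - 14 + 54*I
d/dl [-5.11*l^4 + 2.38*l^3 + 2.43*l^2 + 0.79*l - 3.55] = -20.44*l^3 + 7.14*l^2 + 4.86*l + 0.79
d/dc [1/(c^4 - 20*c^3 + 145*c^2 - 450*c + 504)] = 2*(-2*c^3 + 30*c^2 - 145*c + 225)/(c^4 - 20*c^3 + 145*c^2 - 450*c + 504)^2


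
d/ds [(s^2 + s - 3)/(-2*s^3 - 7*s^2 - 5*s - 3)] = 2*(s^4 + 2*s^3 - 8*s^2 - 24*s - 9)/(4*s^6 + 28*s^5 + 69*s^4 + 82*s^3 + 67*s^2 + 30*s + 9)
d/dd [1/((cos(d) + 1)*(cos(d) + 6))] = (2*cos(d) + 7)*sin(d)/((cos(d) + 1)^2*(cos(d) + 6)^2)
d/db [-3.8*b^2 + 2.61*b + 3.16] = 2.61 - 7.6*b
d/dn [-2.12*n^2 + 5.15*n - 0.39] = 5.15 - 4.24*n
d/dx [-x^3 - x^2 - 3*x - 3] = -3*x^2 - 2*x - 3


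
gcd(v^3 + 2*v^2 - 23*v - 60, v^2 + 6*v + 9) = v + 3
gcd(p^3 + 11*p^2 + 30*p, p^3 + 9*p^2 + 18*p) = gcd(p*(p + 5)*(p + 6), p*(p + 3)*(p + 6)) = p^2 + 6*p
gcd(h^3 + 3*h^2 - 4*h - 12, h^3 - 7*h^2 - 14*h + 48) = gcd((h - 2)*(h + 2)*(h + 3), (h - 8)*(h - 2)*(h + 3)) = h^2 + h - 6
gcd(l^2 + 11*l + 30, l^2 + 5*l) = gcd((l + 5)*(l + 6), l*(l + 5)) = l + 5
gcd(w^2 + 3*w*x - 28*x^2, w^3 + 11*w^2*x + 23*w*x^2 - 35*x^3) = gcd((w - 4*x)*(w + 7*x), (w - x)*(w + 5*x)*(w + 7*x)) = w + 7*x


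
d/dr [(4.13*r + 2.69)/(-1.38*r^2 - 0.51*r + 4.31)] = (5.6994*r^2 + 7.4244*r + 19.1722)/(1.9044*r^4 + 1.4076*r^3 - 11.6355*r^2 - 4.3962*r + 18.5761)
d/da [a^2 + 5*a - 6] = 2*a + 5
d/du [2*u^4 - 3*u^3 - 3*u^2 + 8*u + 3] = 8*u^3 - 9*u^2 - 6*u + 8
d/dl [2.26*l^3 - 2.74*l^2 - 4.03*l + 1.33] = 6.78*l^2 - 5.48*l - 4.03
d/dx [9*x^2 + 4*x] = 18*x + 4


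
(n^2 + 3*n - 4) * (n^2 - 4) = n^4 + 3*n^3 - 8*n^2 - 12*n + 16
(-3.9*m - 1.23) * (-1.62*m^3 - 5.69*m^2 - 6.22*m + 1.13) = 6.318*m^4 + 24.1836*m^3 + 31.2567*m^2 + 3.2436*m - 1.3899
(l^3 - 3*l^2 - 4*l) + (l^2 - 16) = l^3 - 2*l^2 - 4*l - 16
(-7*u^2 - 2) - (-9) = 7 - 7*u^2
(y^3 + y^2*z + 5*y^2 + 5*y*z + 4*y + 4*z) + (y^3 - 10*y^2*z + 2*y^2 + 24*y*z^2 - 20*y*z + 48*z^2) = 2*y^3 - 9*y^2*z + 7*y^2 + 24*y*z^2 - 15*y*z + 4*y + 48*z^2 + 4*z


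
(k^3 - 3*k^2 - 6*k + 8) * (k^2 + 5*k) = k^5 + 2*k^4 - 21*k^3 - 22*k^2 + 40*k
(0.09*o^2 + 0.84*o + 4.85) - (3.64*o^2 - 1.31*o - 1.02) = -3.55*o^2 + 2.15*o + 5.87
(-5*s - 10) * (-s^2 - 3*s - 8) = 5*s^3 + 25*s^2 + 70*s + 80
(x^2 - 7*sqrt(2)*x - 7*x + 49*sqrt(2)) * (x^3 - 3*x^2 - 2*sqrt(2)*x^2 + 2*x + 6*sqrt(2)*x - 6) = x^5 - 9*sqrt(2)*x^4 - 10*x^4 + 51*x^3 + 90*sqrt(2)*x^3 - 300*x^2 - 203*sqrt(2)*x^2 + 140*sqrt(2)*x + 630*x - 294*sqrt(2)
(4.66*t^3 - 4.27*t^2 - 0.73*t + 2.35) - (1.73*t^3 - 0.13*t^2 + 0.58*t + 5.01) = 2.93*t^3 - 4.14*t^2 - 1.31*t - 2.66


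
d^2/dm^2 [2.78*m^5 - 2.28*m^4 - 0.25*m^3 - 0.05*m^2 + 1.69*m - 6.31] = 55.6*m^3 - 27.36*m^2 - 1.5*m - 0.1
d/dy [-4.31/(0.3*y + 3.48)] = 1.293/(0.3*y + 3.48)^2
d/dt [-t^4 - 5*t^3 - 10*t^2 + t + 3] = -4*t^3 - 15*t^2 - 20*t + 1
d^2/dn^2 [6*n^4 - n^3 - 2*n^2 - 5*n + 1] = 72*n^2 - 6*n - 4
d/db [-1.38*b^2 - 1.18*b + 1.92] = -2.76*b - 1.18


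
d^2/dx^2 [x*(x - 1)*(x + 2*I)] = 6*x - 2 + 4*I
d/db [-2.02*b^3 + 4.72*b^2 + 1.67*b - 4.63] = -6.06*b^2 + 9.44*b + 1.67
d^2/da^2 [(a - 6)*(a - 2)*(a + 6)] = 6*a - 4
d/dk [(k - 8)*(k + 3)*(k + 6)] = 3*k^2 + 2*k - 54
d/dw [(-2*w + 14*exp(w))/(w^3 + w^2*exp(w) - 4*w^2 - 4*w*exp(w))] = 2*(w*(7*exp(w) - 1)*(w^2 + w*exp(w) - 4*w - 4*exp(w)) - (w - 7*exp(w))*(-w^2*exp(w) - 3*w^2 + 2*w*exp(w) + 8*w + 4*exp(w)))/(w^2*(w^2 + w*exp(w) - 4*w - 4*exp(w))^2)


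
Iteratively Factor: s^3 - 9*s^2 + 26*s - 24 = (s - 2)*(s^2 - 7*s + 12) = (s - 4)*(s - 2)*(s - 3)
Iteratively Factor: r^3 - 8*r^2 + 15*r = (r - 3)*(r^2 - 5*r) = r*(r - 3)*(r - 5)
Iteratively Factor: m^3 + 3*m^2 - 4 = (m + 2)*(m^2 + m - 2) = (m + 2)^2*(m - 1)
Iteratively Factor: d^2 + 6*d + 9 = (d + 3)*(d + 3)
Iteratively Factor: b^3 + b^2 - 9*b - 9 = (b + 1)*(b^2 - 9) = (b + 1)*(b + 3)*(b - 3)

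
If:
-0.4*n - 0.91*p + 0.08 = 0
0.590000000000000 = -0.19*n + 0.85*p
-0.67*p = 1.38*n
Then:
No Solution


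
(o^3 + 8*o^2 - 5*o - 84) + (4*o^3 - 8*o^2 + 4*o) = 5*o^3 - o - 84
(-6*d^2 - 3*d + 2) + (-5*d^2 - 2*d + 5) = -11*d^2 - 5*d + 7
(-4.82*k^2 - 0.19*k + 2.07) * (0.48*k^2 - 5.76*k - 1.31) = -2.3136*k^4 + 27.672*k^3 + 8.4022*k^2 - 11.6743*k - 2.7117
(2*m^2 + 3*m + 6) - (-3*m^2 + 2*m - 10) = 5*m^2 + m + 16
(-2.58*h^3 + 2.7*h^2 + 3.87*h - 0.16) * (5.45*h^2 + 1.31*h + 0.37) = -14.061*h^5 + 11.3352*h^4 + 23.6739*h^3 + 5.1967*h^2 + 1.2223*h - 0.0592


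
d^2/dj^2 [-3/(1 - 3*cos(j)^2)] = 18*(-6*sin(j)^4 + 5*sin(j)^2 + 2)/(3*cos(j)^2 - 1)^3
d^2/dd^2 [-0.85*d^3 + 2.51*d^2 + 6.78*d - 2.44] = 5.02 - 5.1*d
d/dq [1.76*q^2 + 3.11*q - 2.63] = 3.52*q + 3.11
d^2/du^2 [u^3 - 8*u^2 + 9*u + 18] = 6*u - 16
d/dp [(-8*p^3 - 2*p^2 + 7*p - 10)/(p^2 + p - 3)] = (-8*p^4 - 16*p^3 + 63*p^2 + 32*p - 11)/(p^4 + 2*p^3 - 5*p^2 - 6*p + 9)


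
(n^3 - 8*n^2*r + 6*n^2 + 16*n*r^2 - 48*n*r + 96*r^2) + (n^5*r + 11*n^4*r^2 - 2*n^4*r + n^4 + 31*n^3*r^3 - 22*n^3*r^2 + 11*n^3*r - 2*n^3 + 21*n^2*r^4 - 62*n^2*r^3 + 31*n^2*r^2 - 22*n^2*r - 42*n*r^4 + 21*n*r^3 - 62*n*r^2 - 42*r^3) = n^5*r + 11*n^4*r^2 - 2*n^4*r + n^4 + 31*n^3*r^3 - 22*n^3*r^2 + 11*n^3*r - n^3 + 21*n^2*r^4 - 62*n^2*r^3 + 31*n^2*r^2 - 30*n^2*r + 6*n^2 - 42*n*r^4 + 21*n*r^3 - 46*n*r^2 - 48*n*r - 42*r^3 + 96*r^2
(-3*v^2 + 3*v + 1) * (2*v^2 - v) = -6*v^4 + 9*v^3 - v^2 - v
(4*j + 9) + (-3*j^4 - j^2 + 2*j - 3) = -3*j^4 - j^2 + 6*j + 6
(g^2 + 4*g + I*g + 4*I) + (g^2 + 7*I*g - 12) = 2*g^2 + 4*g + 8*I*g - 12 + 4*I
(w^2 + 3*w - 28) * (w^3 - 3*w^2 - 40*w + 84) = w^5 - 77*w^3 + 48*w^2 + 1372*w - 2352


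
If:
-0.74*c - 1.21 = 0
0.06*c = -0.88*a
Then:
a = 0.11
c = -1.64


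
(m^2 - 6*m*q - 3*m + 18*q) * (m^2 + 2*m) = m^4 - 6*m^3*q - m^3 + 6*m^2*q - 6*m^2 + 36*m*q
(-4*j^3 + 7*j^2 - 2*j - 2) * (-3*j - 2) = 12*j^4 - 13*j^3 - 8*j^2 + 10*j + 4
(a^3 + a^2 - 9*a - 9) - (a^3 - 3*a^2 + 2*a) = 4*a^2 - 11*a - 9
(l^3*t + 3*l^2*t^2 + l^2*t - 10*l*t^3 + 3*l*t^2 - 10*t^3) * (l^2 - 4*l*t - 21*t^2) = l^5*t - l^4*t^2 + l^4*t - 43*l^3*t^3 - l^3*t^2 - 23*l^2*t^4 - 43*l^2*t^3 + 210*l*t^5 - 23*l*t^4 + 210*t^5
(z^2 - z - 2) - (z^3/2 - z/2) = -z^3/2 + z^2 - z/2 - 2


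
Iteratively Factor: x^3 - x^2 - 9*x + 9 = (x - 3)*(x^2 + 2*x - 3) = (x - 3)*(x - 1)*(x + 3)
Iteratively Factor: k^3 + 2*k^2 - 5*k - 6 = (k + 3)*(k^2 - k - 2) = (k - 2)*(k + 3)*(k + 1)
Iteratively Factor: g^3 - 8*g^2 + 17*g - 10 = (g - 1)*(g^2 - 7*g + 10) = (g - 2)*(g - 1)*(g - 5)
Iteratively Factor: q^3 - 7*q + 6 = (q - 1)*(q^2 + q - 6) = (q - 2)*(q - 1)*(q + 3)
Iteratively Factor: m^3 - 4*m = (m - 2)*(m^2 + 2*m) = (m - 2)*(m + 2)*(m)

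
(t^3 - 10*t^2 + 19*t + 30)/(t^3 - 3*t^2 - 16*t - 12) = (t - 5)/(t + 2)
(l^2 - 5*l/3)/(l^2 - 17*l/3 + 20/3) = l/(l - 4)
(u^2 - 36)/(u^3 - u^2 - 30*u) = (u + 6)/(u*(u + 5))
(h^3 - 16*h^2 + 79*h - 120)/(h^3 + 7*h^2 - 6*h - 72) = (h^2 - 13*h + 40)/(h^2 + 10*h + 24)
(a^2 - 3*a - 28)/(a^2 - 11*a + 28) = (a + 4)/(a - 4)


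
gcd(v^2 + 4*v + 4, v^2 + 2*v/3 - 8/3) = v + 2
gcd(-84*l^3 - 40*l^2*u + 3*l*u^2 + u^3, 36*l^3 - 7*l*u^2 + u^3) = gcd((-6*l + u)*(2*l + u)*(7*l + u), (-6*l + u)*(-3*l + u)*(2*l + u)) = -12*l^2 - 4*l*u + u^2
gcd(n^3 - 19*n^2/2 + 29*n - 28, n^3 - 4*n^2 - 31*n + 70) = n - 2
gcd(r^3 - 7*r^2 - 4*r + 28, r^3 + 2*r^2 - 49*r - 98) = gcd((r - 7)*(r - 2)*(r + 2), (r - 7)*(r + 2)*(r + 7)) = r^2 - 5*r - 14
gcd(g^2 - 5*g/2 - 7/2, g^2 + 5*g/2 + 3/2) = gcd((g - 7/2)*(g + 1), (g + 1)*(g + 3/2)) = g + 1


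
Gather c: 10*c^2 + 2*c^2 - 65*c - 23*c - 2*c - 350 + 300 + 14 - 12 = 12*c^2 - 90*c - 48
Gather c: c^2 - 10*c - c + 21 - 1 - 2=c^2 - 11*c + 18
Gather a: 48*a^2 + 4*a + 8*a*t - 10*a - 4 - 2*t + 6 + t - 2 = 48*a^2 + a*(8*t - 6) - t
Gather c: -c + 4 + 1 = 5 - c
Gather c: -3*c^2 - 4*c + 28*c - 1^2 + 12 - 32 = -3*c^2 + 24*c - 21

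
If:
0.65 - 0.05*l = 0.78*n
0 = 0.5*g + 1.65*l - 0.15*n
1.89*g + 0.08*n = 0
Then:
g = -0.04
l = 0.09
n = 0.83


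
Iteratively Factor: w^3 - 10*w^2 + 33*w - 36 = (w - 3)*(w^2 - 7*w + 12) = (w - 4)*(w - 3)*(w - 3)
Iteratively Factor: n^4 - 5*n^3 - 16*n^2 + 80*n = (n - 4)*(n^3 - n^2 - 20*n) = (n - 4)*(n + 4)*(n^2 - 5*n) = n*(n - 4)*(n + 4)*(n - 5)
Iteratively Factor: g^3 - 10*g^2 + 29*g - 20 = (g - 5)*(g^2 - 5*g + 4) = (g - 5)*(g - 1)*(g - 4)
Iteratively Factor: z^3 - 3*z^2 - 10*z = (z)*(z^2 - 3*z - 10) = z*(z - 5)*(z + 2)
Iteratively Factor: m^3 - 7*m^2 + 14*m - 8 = (m - 1)*(m^2 - 6*m + 8) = (m - 2)*(m - 1)*(m - 4)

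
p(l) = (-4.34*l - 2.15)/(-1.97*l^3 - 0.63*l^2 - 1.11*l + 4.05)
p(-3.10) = 0.19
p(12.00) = 0.02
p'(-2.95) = 0.11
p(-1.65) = 0.38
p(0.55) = -1.55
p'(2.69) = -0.27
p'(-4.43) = 0.04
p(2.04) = 0.63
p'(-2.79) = 0.12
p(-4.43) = 0.10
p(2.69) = 0.33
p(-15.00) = 0.01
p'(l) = (-4.34*l - 2.15)*(5.91*l^2 + 1.26*l + 1.11)/(-1.97*l^3 - 0.63*l^2 - 1.11*l + 4.05)^2 - 4.34/(-1.97*l^3 - 0.63*l^2 - 1.11*l + 4.05)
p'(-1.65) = 0.11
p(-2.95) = 0.20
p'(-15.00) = 0.00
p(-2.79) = 0.22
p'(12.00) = -0.00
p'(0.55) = -3.39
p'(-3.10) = 0.10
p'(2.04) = -0.76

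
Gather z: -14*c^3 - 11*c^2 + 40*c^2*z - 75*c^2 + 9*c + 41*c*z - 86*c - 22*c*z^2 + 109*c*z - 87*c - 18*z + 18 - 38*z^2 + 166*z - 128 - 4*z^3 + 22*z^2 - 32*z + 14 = -14*c^3 - 86*c^2 - 164*c - 4*z^3 + z^2*(-22*c - 16) + z*(40*c^2 + 150*c + 116) - 96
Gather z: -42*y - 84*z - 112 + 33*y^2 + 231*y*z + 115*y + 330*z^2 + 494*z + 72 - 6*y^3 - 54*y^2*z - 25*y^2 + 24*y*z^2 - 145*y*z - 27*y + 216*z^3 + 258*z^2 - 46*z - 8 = -6*y^3 + 8*y^2 + 46*y + 216*z^3 + z^2*(24*y + 588) + z*(-54*y^2 + 86*y + 364) - 48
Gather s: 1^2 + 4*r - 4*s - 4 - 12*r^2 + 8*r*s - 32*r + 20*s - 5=-12*r^2 - 28*r + s*(8*r + 16) - 8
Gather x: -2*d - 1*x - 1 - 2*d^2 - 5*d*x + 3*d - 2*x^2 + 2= -2*d^2 + d - 2*x^2 + x*(-5*d - 1) + 1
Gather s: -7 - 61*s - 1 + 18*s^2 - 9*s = 18*s^2 - 70*s - 8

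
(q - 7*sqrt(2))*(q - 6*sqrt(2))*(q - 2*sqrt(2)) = q^3 - 15*sqrt(2)*q^2 + 136*q - 168*sqrt(2)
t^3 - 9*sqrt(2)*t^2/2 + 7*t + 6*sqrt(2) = (t - 3*sqrt(2))*(t - 2*sqrt(2))*(t + sqrt(2)/2)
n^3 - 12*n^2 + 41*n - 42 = (n - 7)*(n - 3)*(n - 2)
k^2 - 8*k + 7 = (k - 7)*(k - 1)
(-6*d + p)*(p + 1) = -6*d*p - 6*d + p^2 + p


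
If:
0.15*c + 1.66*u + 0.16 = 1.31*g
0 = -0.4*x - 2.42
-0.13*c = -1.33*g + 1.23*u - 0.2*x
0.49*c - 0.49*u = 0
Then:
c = 2.19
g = 3.15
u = 2.19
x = -6.05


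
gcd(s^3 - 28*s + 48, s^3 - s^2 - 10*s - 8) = s - 4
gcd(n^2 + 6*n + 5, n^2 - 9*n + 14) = 1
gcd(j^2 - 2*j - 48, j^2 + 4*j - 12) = j + 6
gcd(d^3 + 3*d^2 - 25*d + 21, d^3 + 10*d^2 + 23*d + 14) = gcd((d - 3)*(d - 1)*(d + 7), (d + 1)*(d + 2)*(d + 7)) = d + 7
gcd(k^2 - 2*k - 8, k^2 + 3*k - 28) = k - 4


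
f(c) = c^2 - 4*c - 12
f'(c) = 2*c - 4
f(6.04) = 0.32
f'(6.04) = 8.08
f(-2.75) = 6.56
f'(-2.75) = -9.50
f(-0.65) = -8.98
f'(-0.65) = -5.30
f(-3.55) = 14.80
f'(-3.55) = -11.10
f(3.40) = -14.04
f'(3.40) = 2.80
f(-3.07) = 9.70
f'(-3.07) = -10.14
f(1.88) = -15.99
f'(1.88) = -0.24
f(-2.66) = 5.72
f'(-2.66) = -9.32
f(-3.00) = 9.00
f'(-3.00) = -10.00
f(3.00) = -15.00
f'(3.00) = 2.00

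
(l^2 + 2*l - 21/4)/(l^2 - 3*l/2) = (l + 7/2)/l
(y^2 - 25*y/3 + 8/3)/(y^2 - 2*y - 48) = (y - 1/3)/(y + 6)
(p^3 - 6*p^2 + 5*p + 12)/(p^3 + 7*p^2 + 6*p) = (p^2 - 7*p + 12)/(p*(p + 6))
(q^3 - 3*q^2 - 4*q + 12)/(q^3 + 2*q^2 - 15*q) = (q^2 - 4)/(q*(q + 5))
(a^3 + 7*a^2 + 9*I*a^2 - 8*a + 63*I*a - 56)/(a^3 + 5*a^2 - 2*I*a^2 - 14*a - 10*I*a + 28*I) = (a^2 + 9*I*a - 8)/(a^2 - 2*a*(1 + I) + 4*I)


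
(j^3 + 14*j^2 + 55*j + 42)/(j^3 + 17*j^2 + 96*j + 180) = (j^2 + 8*j + 7)/(j^2 + 11*j + 30)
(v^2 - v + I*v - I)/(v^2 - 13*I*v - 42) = (-v^2 + v - I*v + I)/(-v^2 + 13*I*v + 42)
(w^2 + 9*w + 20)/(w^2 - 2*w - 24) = (w + 5)/(w - 6)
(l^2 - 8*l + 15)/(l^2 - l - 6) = (l - 5)/(l + 2)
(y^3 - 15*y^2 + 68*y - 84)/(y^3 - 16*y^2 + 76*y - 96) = (y - 7)/(y - 8)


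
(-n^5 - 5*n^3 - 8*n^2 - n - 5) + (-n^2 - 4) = -n^5 - 5*n^3 - 9*n^2 - n - 9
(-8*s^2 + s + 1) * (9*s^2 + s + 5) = -72*s^4 + s^3 - 30*s^2 + 6*s + 5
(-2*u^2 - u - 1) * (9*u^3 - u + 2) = -18*u^5 - 9*u^4 - 7*u^3 - 3*u^2 - u - 2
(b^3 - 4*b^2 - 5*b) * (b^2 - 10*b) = b^5 - 14*b^4 + 35*b^3 + 50*b^2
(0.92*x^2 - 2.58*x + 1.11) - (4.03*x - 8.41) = 0.92*x^2 - 6.61*x + 9.52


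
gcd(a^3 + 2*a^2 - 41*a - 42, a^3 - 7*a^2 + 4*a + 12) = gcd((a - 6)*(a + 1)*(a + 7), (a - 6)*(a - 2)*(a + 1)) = a^2 - 5*a - 6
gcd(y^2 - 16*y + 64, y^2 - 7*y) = 1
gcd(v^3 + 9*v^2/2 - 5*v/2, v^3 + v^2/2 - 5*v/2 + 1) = v - 1/2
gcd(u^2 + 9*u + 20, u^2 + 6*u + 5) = u + 5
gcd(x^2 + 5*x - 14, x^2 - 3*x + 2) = x - 2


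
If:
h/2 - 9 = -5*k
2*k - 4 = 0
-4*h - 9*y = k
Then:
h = -2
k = 2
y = 2/3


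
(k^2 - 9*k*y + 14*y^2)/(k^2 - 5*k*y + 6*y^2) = (-k + 7*y)/(-k + 3*y)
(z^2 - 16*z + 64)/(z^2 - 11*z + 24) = (z - 8)/(z - 3)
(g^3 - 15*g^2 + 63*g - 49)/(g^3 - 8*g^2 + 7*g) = (g - 7)/g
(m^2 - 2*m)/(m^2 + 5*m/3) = 3*(m - 2)/(3*m + 5)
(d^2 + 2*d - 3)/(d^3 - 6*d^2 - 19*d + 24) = 1/(d - 8)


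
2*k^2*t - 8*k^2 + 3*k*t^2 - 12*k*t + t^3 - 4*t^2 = (k + t)*(2*k + t)*(t - 4)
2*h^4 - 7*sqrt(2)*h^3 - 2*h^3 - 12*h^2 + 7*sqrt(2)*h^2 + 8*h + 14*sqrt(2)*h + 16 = (h - 2)*(h - 4*sqrt(2))*(sqrt(2)*h + 1)*(sqrt(2)*h + sqrt(2))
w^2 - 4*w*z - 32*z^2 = (w - 8*z)*(w + 4*z)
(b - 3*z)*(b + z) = b^2 - 2*b*z - 3*z^2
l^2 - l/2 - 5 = (l - 5/2)*(l + 2)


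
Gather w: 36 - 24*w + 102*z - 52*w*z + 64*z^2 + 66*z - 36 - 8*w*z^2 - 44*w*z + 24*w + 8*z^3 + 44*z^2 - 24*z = w*(-8*z^2 - 96*z) + 8*z^3 + 108*z^2 + 144*z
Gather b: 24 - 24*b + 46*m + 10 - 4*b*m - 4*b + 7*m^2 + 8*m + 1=b*(-4*m - 28) + 7*m^2 + 54*m + 35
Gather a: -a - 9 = -a - 9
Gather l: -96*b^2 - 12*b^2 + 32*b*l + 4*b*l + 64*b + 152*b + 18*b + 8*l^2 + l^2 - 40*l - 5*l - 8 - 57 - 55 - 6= -108*b^2 + 234*b + 9*l^2 + l*(36*b - 45) - 126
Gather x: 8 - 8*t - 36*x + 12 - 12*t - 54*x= -20*t - 90*x + 20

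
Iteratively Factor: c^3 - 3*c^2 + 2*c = (c - 2)*(c^2 - c) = c*(c - 2)*(c - 1)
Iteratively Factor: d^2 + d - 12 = (d + 4)*(d - 3)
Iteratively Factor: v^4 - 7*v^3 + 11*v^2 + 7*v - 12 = (v + 1)*(v^3 - 8*v^2 + 19*v - 12) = (v - 1)*(v + 1)*(v^2 - 7*v + 12) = (v - 3)*(v - 1)*(v + 1)*(v - 4)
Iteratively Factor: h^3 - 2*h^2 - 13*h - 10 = (h - 5)*(h^2 + 3*h + 2) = (h - 5)*(h + 2)*(h + 1)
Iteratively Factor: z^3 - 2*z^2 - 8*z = (z)*(z^2 - 2*z - 8) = z*(z - 4)*(z + 2)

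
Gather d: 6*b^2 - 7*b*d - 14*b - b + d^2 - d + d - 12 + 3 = 6*b^2 - 7*b*d - 15*b + d^2 - 9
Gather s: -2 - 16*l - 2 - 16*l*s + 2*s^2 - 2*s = -16*l + 2*s^2 + s*(-16*l - 2) - 4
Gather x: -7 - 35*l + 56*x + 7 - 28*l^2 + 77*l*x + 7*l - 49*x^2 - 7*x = -28*l^2 - 28*l - 49*x^2 + x*(77*l + 49)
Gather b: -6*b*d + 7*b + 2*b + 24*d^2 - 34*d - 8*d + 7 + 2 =b*(9 - 6*d) + 24*d^2 - 42*d + 9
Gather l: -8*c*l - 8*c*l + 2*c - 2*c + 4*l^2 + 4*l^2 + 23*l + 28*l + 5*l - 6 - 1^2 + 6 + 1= 8*l^2 + l*(56 - 16*c)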